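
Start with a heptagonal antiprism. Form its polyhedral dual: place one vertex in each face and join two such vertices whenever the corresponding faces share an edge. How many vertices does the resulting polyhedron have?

16

The base solid has V = 14, E = 28, F = 16.
The dual swaps V and F and preserves E: V′ = F = 16, E′ = E = 28, F′ = V = 14.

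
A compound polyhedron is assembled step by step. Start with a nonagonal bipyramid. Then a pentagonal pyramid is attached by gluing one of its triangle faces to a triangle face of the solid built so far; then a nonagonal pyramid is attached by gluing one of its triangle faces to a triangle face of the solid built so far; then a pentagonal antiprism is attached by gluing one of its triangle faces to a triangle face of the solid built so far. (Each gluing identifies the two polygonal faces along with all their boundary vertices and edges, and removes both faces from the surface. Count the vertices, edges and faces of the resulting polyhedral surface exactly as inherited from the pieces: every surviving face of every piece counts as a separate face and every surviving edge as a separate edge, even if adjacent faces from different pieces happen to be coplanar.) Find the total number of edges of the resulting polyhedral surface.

66

A nonagonal bipyramid: V=11, E=27, F=18.
Attach a pentagonal pyramid (V=6, E=10, F=6) along a 3-gon: merge 3 vertices and 3 edges, delete both glued faces → V=14, E=34, F=22.
Attach a nonagonal pyramid (V=10, E=18, F=10) along a 3-gon: merge 3 vertices and 3 edges, delete both glued faces → V=21, E=49, F=30.
Attach a pentagonal antiprism (V=10, E=20, F=12) along a 3-gon: merge 3 vertices and 3 edges, delete both glued faces → V=28, E=66, F=40.
Check: V − E + F = 28 − 66 + 40 = 2.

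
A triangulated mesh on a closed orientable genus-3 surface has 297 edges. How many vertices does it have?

χ = 2 − 2·3 = -4, and every face is a triangle so 3F = 2E.
F = 2E/3 = 198. Then V = -4 + E − F = -4 + 297 − 198 = 95.

95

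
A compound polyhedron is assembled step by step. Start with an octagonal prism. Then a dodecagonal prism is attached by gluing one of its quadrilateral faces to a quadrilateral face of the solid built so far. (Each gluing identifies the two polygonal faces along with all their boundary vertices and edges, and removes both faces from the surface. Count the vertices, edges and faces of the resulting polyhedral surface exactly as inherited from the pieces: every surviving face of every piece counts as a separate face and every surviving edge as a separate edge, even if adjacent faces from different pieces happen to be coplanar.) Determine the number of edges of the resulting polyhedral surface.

56

An octagonal prism: V=16, E=24, F=10.
Attach a dodecagonal prism (V=24, E=36, F=14) along a 4-gon: merge 4 vertices and 4 edges, delete both glued faces → V=36, E=56, F=22.
Check: V − E + F = 36 − 56 + 22 = 2.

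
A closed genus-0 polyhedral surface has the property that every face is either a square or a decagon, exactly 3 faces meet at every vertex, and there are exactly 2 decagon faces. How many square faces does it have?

10

Let x be the number of squares; then F = 2 + x.
Edge–face incidences: 2E = 10·2 + 4·x = 20 + 4x.
Every vertex has degree 3, so 3V = 2E.
Euler: V − E + F = 2 ⇒ (2E)/3 − E + (2 + x) = 2.
Multiply by 6: 2·(2E) − 3·(2E) + 6·(2 + x) = 12, i.e. 12 + 6x − (20 + 4x) = 12.
Collecting terms: 2x − 8 = 12, so 2x = 20, so x = 10.
Then 2E = 20 + 4·10 = 60, so E = 30, V = 2E/3 = 20, F = 2 + 10 = 12.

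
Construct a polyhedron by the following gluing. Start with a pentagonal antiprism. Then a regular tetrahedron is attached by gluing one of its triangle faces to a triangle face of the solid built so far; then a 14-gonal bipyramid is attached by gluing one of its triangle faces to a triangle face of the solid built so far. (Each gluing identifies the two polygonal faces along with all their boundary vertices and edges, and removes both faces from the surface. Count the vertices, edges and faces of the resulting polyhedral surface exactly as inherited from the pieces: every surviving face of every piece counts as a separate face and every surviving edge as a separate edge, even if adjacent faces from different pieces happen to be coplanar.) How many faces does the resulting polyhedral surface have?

A pentagonal antiprism: V=10, E=20, F=12.
Attach a regular tetrahedron (V=4, E=6, F=4) along a 3-gon: merge 3 vertices and 3 edges, delete both glued faces → V=11, E=23, F=14.
Attach a 14-gonal bipyramid (V=16, E=42, F=28) along a 3-gon: merge 3 vertices and 3 edges, delete both glued faces → V=24, E=62, F=40.
Check: V − E + F = 24 − 62 + 40 = 2.

40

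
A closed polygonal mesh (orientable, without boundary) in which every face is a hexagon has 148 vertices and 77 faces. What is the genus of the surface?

Every face is a hexagon, so 2E = 6·77 = 462, giving E = 231.
χ = V − E + F = 148 − 231 + 77 = -6.
For a closed orientable surface χ = 2 − 2g, so g = (2 − (-6))/2 = 4.

4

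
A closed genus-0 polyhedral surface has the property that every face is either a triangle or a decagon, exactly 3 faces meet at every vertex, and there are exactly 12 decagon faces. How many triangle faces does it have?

20

Let x be the number of triangles; then F = 12 + x.
Edge–face incidences: 2E = 10·12 + 3·x = 120 + 3x.
Every vertex has degree 3, so 3V = 2E.
Euler: V − E + F = 2 ⇒ (2E)/3 − E + (12 + x) = 2.
Multiply by 6: 2·(2E) − 3·(2E) + 6·(12 + x) = 12, i.e. 72 + 6x − (120 + 3x) = 12.
Collecting terms: 3x − 48 = 12, so 3x = 60, so x = 20.
Then 2E = 120 + 3·20 = 180, so E = 90, V = 2E/3 = 60, F = 12 + 20 = 32.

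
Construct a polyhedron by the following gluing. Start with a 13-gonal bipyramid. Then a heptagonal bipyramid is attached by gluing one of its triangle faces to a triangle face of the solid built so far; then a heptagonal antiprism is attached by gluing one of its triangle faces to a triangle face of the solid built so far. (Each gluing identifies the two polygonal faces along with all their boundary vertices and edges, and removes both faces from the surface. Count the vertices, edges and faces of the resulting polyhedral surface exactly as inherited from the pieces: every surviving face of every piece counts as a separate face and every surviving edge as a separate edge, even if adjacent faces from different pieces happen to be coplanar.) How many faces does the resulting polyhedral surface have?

52

A 13-gonal bipyramid: V=15, E=39, F=26.
Attach a heptagonal bipyramid (V=9, E=21, F=14) along a 3-gon: merge 3 vertices and 3 edges, delete both glued faces → V=21, E=57, F=38.
Attach a heptagonal antiprism (V=14, E=28, F=16) along a 3-gon: merge 3 vertices and 3 edges, delete both glued faces → V=32, E=82, F=52.
Check: V − E + F = 32 − 82 + 52 = 2.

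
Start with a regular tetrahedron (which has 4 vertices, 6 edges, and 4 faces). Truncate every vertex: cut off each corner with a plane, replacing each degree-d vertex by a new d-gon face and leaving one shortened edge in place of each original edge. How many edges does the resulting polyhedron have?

Truncation replaces each original edge-end by a new vertex, so V′ = 2E = 12.
Each original edge survives, and each old vertex of degree d contributes d new edges; summing degrees gives Σd = 2E, so E′ = E + 2E = 3E = 18.
Each original face survives and each original vertex becomes one new face: F′ = F + V = 8.

18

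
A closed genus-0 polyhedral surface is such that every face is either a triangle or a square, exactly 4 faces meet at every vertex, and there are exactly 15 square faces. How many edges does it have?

Let x be the number of triangles; then F = 15 + x.
Edge–face incidences: 2E = 4·15 + 3·x = 60 + 3x.
Every vertex has degree 4, so 4V = 2E.
Euler: V − E + F = 2 ⇒ (2E)/4 − E + (15 + x) = 2.
Multiply by 8: 2·(2E) − 4·(2E) + 8·(15 + x) = 16, i.e. 120 + 8x − 2·(60 + 3x) = 16.
Collecting terms: 2x = 16, so x = 8.
Then 2E = 60 + 3·8 = 84, so E = 42, V = 2E/4 = 21, F = 15 + 8 = 23.

42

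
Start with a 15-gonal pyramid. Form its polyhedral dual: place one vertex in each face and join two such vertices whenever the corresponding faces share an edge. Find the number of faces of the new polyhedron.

The base solid has V = 16, E = 30, F = 16.
The dual swaps V and F and preserves E: V′ = F = 16, E′ = E = 30, F′ = V = 16.

16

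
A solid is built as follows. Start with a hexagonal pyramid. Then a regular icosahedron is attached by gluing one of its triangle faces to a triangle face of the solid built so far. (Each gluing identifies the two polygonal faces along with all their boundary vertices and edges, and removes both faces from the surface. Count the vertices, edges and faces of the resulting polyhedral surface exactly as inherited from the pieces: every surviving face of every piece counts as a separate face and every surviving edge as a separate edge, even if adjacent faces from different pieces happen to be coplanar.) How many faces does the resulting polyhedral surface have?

A hexagonal pyramid: V=7, E=12, F=7.
Attach a regular icosahedron (V=12, E=30, F=20) along a 3-gon: merge 3 vertices and 3 edges, delete both glued faces → V=16, E=39, F=25.
Check: V − E + F = 16 − 39 + 25 = 2.

25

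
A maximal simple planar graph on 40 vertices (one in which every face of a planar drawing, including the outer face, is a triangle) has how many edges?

114

In a plane triangulation 3F = 2E and V − E + F = 2, so E = 3V − 6 = 3·40 − 6 = 114.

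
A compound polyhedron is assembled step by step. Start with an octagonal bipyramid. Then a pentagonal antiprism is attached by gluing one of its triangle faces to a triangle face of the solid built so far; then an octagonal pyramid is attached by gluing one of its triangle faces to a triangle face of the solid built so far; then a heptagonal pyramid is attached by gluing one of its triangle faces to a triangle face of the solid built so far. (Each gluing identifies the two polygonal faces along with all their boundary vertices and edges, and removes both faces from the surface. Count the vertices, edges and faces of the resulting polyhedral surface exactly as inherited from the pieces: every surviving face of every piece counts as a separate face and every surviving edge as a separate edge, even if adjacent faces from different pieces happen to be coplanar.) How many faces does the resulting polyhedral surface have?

An octagonal bipyramid: V=10, E=24, F=16.
Attach a pentagonal antiprism (V=10, E=20, F=12) along a 3-gon: merge 3 vertices and 3 edges, delete both glued faces → V=17, E=41, F=26.
Attach an octagonal pyramid (V=9, E=16, F=9) along a 3-gon: merge 3 vertices and 3 edges, delete both glued faces → V=23, E=54, F=33.
Attach a heptagonal pyramid (V=8, E=14, F=8) along a 3-gon: merge 3 vertices and 3 edges, delete both glued faces → V=28, E=65, F=39.
Check: V − E + F = 28 − 65 + 39 = 2.

39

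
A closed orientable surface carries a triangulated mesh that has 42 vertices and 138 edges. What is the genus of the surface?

Every face is a triangle and each edge borders two faces, so 3F = 2·138, giving F = 92.
χ = V − E + F = 42 − 138 + 92 = -4.
For a closed orientable surface χ = 2 − 2g, so g = (2 − (-4))/2 = 3.

3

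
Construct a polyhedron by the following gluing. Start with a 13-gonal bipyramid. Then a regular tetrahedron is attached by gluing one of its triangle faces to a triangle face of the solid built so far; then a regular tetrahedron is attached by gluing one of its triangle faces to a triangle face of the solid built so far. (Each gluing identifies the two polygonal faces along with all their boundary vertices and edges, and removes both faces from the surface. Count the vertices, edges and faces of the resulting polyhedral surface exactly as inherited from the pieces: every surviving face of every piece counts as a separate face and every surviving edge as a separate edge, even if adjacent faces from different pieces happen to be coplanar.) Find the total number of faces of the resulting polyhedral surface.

30

A 13-gonal bipyramid: V=15, E=39, F=26.
Attach a regular tetrahedron (V=4, E=6, F=4) along a 3-gon: merge 3 vertices and 3 edges, delete both glued faces → V=16, E=42, F=28.
Attach a regular tetrahedron (V=4, E=6, F=4) along a 3-gon: merge 3 vertices and 3 edges, delete both glued faces → V=17, E=45, F=30.
Check: V − E + F = 17 − 45 + 30 = 2.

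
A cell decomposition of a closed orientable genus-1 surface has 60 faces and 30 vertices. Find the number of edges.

For a closed orientable surface of genus 1, χ = 2 − 2·1 = 0.
E = V + F − (0) = 30 + 60 − (0) = 90.

90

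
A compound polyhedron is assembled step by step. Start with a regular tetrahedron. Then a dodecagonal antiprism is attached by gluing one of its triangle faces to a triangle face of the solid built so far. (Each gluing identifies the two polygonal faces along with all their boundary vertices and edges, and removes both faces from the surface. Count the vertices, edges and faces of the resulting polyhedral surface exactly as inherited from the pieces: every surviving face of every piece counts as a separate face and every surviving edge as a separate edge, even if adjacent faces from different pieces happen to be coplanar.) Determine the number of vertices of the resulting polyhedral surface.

A regular tetrahedron: V=4, E=6, F=4.
Attach a dodecagonal antiprism (V=24, E=48, F=26) along a 3-gon: merge 3 vertices and 3 edges, delete both glued faces → V=25, E=51, F=28.
Check: V − E + F = 25 − 51 + 28 = 2.

25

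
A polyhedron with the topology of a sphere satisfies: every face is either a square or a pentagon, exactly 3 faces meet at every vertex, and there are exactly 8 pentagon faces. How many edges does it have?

24

Let x be the number of squares; then F = 8 + x.
Edge–face incidences: 2E = 5·8 + 4·x = 40 + 4x.
Every vertex has degree 3, so 3V = 2E.
Euler: V − E + F = 2 ⇒ (2E)/3 − E + (8 + x) = 2.
Multiply by 6: 2·(2E) − 3·(2E) + 6·(8 + x) = 12, i.e. 48 + 6x − (40 + 4x) = 12.
Collecting terms: 2x + 8 = 12, so 2x = 4, so x = 2.
Then 2E = 40 + 4·2 = 48, so E = 24, V = 2E/3 = 16, F = 8 + 2 = 10.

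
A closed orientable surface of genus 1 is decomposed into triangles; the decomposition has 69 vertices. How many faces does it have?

χ = 2 − 2·1 = 0, and every face is a triangle so 3F = 2E.
V − E + F = 0 with E = 3F/2 gives 69 − (3/2 − 1)·F = 0, so F = 138 and E = 207.

138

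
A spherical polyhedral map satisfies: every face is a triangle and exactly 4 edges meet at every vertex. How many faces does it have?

8

Each face has 3 edges and each edge borders two faces, so 2E = 3F.
Each vertex has degree 4, so 4V = 2E and hence V = 3F/4.
Euler: V − E + F = 2 ⇒ (3F/4) − (3F/2) + F = 2.
Multiply by 8: (6 − 12 + 8)F = 16, i.e. 2F = 16.
So F = 8, E = 3·8/2 = 12, V = 3·8/4 = 6.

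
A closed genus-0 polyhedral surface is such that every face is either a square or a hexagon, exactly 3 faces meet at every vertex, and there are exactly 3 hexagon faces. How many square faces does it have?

6

Let x be the number of squares; then F = 3 + x.
Edge–face incidences: 2E = 6·3 + 4·x = 18 + 4x.
Every vertex has degree 3, so 3V = 2E.
Euler: V − E + F = 2 ⇒ (2E)/3 − E + (3 + x) = 2.
Multiply by 6: 2·(2E) − 3·(2E) + 6·(3 + x) = 12, i.e. 18 + 6x − (18 + 4x) = 12.
Collecting terms: 2x = 12, so x = 6.
Then 2E = 18 + 4·6 = 42, so E = 21, V = 2E/3 = 14, F = 3 + 6 = 9.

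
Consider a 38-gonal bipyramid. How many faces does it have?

76

A bipyramid over an n-gon has 2n triangular faces and n + 2 vertices: V = 38 + 2 = 40, E = 3·38 = 114, F = 2·38 = 76.
Check: V − E + F = 40 − 114 + 76 = 2.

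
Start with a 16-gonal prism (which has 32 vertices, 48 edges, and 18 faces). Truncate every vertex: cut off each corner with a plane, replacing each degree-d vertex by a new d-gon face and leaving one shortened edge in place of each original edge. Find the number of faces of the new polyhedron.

Truncation replaces each original edge-end by a new vertex, so V′ = 2E = 96.
Each original edge survives, and each old vertex of degree d contributes d new edges; summing degrees gives Σd = 2E, so E′ = E + 2E = 3E = 144.
Each original face survives and each original vertex becomes one new face: F′ = F + V = 50.

50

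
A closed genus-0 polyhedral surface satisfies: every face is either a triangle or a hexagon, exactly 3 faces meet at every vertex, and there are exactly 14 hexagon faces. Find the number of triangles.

4

Let x be the number of triangles; then F = 14 + x.
Edge–face incidences: 2E = 6·14 + 3·x = 84 + 3x.
Every vertex has degree 3, so 3V = 2E.
Euler: V − E + F = 2 ⇒ (2E)/3 − E + (14 + x) = 2.
Multiply by 6: 2·(2E) − 3·(2E) + 6·(14 + x) = 12, i.e. 84 + 6x − (84 + 3x) = 12.
Collecting terms: 3x = 12, so x = 4.
Then 2E = 84 + 3·4 = 96, so E = 48, V = 2E/3 = 32, F = 14 + 4 = 18.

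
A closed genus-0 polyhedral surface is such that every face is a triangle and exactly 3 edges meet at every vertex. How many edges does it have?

Each face has 3 edges and each edge borders two faces, so 2E = 3F.
Each vertex has degree 3, so 3V = 2E and hence V = 3F/3.
Euler: V − E + F = 2 ⇒ (3F/3) − (3F/2) + F = 2.
Multiply by 6: (6 − 9 + 6)F = 12, i.e. 3F = 12.
So F = 4, E = 3·4/2 = 6, V = 3·4/3 = 4.

6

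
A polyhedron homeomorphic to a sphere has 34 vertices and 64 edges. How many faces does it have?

Here V − E + F = 2.
F = 2 − V + E = 2 − 34 + 64 = 32.

32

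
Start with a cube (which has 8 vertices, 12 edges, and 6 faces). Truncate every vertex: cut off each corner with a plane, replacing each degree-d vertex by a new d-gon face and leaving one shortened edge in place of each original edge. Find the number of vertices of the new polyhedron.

Truncation replaces each original edge-end by a new vertex, so V′ = 2E = 24.
Each original edge survives, and each old vertex of degree d contributes d new edges; summing degrees gives Σd = 2E, so E′ = E + 2E = 3E = 36.
Each original face survives and each original vertex becomes one new face: F′ = F + V = 14.

24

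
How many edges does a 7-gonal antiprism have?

28

An antiprism on an n-gon has two n-gon caps and 2n triangles: V = 2·7 = 14, E = 4·7 = 28, F = 2·7 + 2 = 16.
Check: V − E + F = 14 − 28 + 16 = 2.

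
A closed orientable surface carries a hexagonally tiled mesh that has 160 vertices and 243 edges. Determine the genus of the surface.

Every face is a hexagon and each edge borders two faces, so 6F = 2·243, giving F = 81.
χ = V − E + F = 160 − 243 + 81 = -2.
For a closed orientable surface χ = 2 − 2g, so g = (2 − (-2))/2 = 2.

2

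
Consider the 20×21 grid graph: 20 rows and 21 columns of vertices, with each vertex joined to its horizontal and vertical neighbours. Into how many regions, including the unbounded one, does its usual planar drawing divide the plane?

The grid has V = 20·21 = 420 vertices and E = 20·20 + 21·19 = 799 edges.
F = 2 − V + E = 2 − 420 + 799 = 381.

381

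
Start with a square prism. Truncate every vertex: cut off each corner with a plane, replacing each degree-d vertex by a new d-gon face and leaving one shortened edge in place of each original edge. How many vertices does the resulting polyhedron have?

24

The base solid has V = 8, E = 12, F = 6.
Truncation replaces each original edge-end by a new vertex, so V′ = 2E = 24.
Each original edge survives, and each old vertex of degree d contributes d new edges; summing degrees gives Σd = 2E, so E′ = E + 2E = 3E = 36.
Each original face survives and each original vertex becomes one new face: F′ = F + V = 14.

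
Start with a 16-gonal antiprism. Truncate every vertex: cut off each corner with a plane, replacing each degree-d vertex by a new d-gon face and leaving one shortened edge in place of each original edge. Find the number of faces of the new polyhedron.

66

The base solid has V = 32, E = 64, F = 34.
Truncation replaces each original edge-end by a new vertex, so V′ = 2E = 128.
Each original edge survives, and each old vertex of degree d contributes d new edges; summing degrees gives Σd = 2E, so E′ = E + 2E = 3E = 192.
Each original face survives and each original vertex becomes one new face: F′ = F + V = 66.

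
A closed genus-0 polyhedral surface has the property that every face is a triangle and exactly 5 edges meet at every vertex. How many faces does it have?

Each face has 3 edges and each edge borders two faces, so 2E = 3F.
Each vertex has degree 5, so 5V = 2E and hence V = 3F/5.
Euler: V − E + F = 2 ⇒ (3F/5) − (3F/2) + F = 2.
Multiply by 10: (6 − 15 + 10)F = 20, i.e. 1F = 20.
So F = 20, E = 3·20/2 = 30, V = 3·20/5 = 12.

20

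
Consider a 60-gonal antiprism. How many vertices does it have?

An antiprism on an n-gon has two n-gon caps and 2n triangles: V = 2·60 = 120, E = 4·60 = 240, F = 2·60 + 2 = 122.
Check: V − E + F = 120 − 240 + 122 = 2.

120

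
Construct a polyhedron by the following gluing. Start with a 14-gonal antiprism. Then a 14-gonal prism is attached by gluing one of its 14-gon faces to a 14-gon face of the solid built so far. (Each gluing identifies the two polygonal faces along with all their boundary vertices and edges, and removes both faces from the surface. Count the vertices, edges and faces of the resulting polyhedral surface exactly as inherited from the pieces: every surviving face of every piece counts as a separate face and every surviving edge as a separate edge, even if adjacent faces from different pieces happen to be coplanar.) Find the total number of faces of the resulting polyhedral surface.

A 14-gonal antiprism: V=28, E=56, F=30.
Attach a 14-gonal prism (V=28, E=42, F=16) along a 14-gon: merge 14 vertices and 14 edges, delete both glued faces → V=42, E=84, F=44.
Check: V − E + F = 42 − 84 + 44 = 2.

44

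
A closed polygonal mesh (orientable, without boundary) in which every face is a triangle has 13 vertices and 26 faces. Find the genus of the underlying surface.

1

Every face is a triangle, so 2E = 3·26 = 78, giving E = 39.
χ = V − E + F = 13 − 39 + 26 = 0.
For a closed orientable surface χ = 2 − 2g, so g = (2 − (0))/2 = 1.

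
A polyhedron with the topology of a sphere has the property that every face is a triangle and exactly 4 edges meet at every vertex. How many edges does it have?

Each face has 3 edges and each edge borders two faces, so 2E = 3F.
Each vertex has degree 4, so 4V = 2E and hence V = 3F/4.
Euler: V − E + F = 2 ⇒ (3F/4) − (3F/2) + F = 2.
Multiply by 8: (6 − 12 + 8)F = 16, i.e. 2F = 16.
So F = 8, E = 3·8/2 = 12, V = 3·8/4 = 6.

12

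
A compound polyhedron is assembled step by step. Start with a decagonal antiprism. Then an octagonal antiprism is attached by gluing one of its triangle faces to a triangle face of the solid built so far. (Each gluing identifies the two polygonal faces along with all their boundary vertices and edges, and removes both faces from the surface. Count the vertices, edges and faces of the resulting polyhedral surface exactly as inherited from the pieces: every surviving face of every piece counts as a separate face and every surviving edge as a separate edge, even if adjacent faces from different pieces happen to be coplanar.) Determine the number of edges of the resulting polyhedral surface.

69

A decagonal antiprism: V=20, E=40, F=22.
Attach an octagonal antiprism (V=16, E=32, F=18) along a 3-gon: merge 3 vertices and 3 edges, delete both glued faces → V=33, E=69, F=38.
Check: V − E + F = 33 − 69 + 38 = 2.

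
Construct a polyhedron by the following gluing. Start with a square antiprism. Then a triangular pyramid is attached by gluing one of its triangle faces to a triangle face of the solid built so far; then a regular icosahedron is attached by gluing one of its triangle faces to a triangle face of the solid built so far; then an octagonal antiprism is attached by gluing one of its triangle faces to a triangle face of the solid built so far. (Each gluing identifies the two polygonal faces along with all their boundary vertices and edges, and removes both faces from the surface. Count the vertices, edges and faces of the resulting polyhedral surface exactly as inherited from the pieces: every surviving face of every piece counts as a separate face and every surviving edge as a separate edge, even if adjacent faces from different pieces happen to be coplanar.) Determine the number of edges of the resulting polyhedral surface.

A square antiprism: V=8, E=16, F=10.
Attach a triangular pyramid (V=4, E=6, F=4) along a 3-gon: merge 3 vertices and 3 edges, delete both glued faces → V=9, E=19, F=12.
Attach a regular icosahedron (V=12, E=30, F=20) along a 3-gon: merge 3 vertices and 3 edges, delete both glued faces → V=18, E=46, F=30.
Attach an octagonal antiprism (V=16, E=32, F=18) along a 3-gon: merge 3 vertices and 3 edges, delete both glued faces → V=31, E=75, F=46.
Check: V − E + F = 31 − 75 + 46 = 2.

75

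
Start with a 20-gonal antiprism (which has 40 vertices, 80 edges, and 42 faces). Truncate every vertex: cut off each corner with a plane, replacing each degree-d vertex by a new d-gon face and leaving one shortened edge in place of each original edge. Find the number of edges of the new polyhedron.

240

Truncation replaces each original edge-end by a new vertex, so V′ = 2E = 160.
Each original edge survives, and each old vertex of degree d contributes d new edges; summing degrees gives Σd = 2E, so E′ = E + 2E = 3E = 240.
Each original face survives and each original vertex becomes one new face: F′ = F + V = 82.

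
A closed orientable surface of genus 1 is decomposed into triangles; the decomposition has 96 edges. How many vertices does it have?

32

χ = 2 − 2·1 = 0, and every face is a triangle so 3F = 2E.
F = 2E/3 = 64. Then V = 0 + E − F = 0 + 96 − 64 = 32.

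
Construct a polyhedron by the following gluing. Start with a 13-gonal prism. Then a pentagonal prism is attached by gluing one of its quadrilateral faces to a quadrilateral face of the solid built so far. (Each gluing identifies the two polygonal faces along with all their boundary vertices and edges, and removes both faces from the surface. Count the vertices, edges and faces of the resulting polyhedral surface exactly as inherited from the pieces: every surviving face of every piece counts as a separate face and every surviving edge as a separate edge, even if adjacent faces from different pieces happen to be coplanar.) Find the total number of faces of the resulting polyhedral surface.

20

A 13-gonal prism: V=26, E=39, F=15.
Attach a pentagonal prism (V=10, E=15, F=7) along a 4-gon: merge 4 vertices and 4 edges, delete both glued faces → V=32, E=50, F=20.
Check: V − E + F = 32 − 50 + 20 = 2.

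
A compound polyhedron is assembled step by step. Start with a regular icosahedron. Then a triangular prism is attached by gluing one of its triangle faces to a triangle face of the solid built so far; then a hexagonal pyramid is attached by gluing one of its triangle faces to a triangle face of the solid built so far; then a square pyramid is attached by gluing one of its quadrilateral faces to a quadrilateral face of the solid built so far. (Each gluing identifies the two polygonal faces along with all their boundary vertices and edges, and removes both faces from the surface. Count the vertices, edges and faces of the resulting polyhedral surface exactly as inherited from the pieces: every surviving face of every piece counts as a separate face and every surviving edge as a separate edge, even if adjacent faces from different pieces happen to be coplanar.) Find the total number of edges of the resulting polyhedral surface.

A regular icosahedron: V=12, E=30, F=20.
Attach a triangular prism (V=6, E=9, F=5) along a 3-gon: merge 3 vertices and 3 edges, delete both glued faces → V=15, E=36, F=23.
Attach a hexagonal pyramid (V=7, E=12, F=7) along a 3-gon: merge 3 vertices and 3 edges, delete both glued faces → V=19, E=45, F=28.
Attach a square pyramid (V=5, E=8, F=5) along a 4-gon: merge 4 vertices and 4 edges, delete both glued faces → V=20, E=49, F=31.
Check: V − E + F = 20 − 49 + 31 = 2.

49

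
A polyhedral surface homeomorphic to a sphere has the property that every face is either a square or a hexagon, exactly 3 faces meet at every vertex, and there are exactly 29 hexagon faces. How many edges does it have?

99

Let x be the number of squares; then F = 29 + x.
Edge–face incidences: 2E = 6·29 + 4·x = 174 + 4x.
Every vertex has degree 3, so 3V = 2E.
Euler: V − E + F = 2 ⇒ (2E)/3 − E + (29 + x) = 2.
Multiply by 6: 2·(2E) − 3·(2E) + 6·(29 + x) = 12, i.e. 174 + 6x − (174 + 4x) = 12.
Collecting terms: 2x = 12, so x = 6.
Then 2E = 174 + 4·6 = 198, so E = 99, V = 2E/3 = 66, F = 29 + 6 = 35.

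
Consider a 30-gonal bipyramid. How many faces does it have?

60

A bipyramid over an n-gon has 2n triangular faces and n + 2 vertices: V = 30 + 2 = 32, E = 3·30 = 90, F = 2·30 = 60.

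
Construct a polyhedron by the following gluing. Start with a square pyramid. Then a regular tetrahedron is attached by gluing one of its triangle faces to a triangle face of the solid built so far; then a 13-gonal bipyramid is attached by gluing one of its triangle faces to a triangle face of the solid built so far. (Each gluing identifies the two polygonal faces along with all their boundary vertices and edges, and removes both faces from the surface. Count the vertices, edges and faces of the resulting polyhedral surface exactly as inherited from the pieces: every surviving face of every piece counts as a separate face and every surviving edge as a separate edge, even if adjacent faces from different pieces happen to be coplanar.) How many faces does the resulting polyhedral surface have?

A square pyramid: V=5, E=8, F=5.
Attach a regular tetrahedron (V=4, E=6, F=4) along a 3-gon: merge 3 vertices and 3 edges, delete both glued faces → V=6, E=11, F=7.
Attach a 13-gonal bipyramid (V=15, E=39, F=26) along a 3-gon: merge 3 vertices and 3 edges, delete both glued faces → V=18, E=47, F=31.
Check: V − E + F = 18 − 47 + 31 = 2.

31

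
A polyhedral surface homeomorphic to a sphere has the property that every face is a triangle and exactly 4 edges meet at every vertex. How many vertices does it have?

Each face has 3 edges and each edge borders two faces, so 2E = 3F.
Each vertex has degree 4, so 4V = 2E and hence V = 3F/4.
Euler: V − E + F = 2 ⇒ (3F/4) − (3F/2) + F = 2.
Multiply by 8: (6 − 12 + 8)F = 16, i.e. 2F = 16.
So F = 8, E = 3·8/2 = 12, V = 3·8/4 = 6.

6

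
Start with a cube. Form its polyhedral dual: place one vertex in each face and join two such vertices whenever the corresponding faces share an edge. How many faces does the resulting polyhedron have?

The base solid has V = 8, E = 12, F = 6.
The dual swaps V and F and preserves E: V′ = F = 6, E′ = E = 12, F′ = V = 8.

8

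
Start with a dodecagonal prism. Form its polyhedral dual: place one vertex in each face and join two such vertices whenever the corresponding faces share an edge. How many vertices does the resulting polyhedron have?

14

The base solid has V = 24, E = 36, F = 14.
The dual swaps V and F and preserves E: V′ = F = 14, E′ = E = 36, F′ = V = 24.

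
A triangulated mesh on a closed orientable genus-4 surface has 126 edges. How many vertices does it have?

36

χ = 2 − 2·4 = -6, and every face is a triangle so 3F = 2E.
F = 2E/3 = 84. Then V = -6 + E − F = -6 + 126 − 84 = 36.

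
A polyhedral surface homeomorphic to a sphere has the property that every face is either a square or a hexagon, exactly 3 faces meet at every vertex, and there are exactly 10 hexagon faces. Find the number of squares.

6

Let x be the number of squares; then F = 10 + x.
Edge–face incidences: 2E = 6·10 + 4·x = 60 + 4x.
Every vertex has degree 3, so 3V = 2E.
Euler: V − E + F = 2 ⇒ (2E)/3 − E + (10 + x) = 2.
Multiply by 6: 2·(2E) − 3·(2E) + 6·(10 + x) = 12, i.e. 60 + 6x − (60 + 4x) = 12.
Collecting terms: 2x = 12, so x = 6.
Then 2E = 60 + 4·6 = 84, so E = 42, V = 2E/3 = 28, F = 10 + 6 = 16.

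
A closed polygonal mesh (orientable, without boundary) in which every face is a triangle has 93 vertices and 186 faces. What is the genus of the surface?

Every face is a triangle, so 2E = 3·186 = 558, giving E = 279.
χ = V − E + F = 93 − 279 + 186 = 0.
For a closed orientable surface χ = 2 − 2g, so g = (2 − (0))/2 = 1.

1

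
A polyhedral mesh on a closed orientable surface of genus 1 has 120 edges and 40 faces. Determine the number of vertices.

For a closed orientable surface of genus 1, χ = 2 − 2·1 = 0.
V = 0 + E − F = 0 + 120 − 40 = 80.

80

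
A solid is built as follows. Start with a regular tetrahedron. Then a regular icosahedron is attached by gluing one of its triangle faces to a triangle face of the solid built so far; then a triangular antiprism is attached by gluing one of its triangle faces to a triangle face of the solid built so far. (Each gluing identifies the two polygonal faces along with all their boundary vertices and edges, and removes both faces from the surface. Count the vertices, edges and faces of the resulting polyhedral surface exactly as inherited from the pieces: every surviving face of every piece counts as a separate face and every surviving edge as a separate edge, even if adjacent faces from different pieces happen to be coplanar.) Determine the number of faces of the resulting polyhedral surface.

28

A regular tetrahedron: V=4, E=6, F=4.
Attach a regular icosahedron (V=12, E=30, F=20) along a 3-gon: merge 3 vertices and 3 edges, delete both glued faces → V=13, E=33, F=22.
Attach a triangular antiprism (V=6, E=12, F=8) along a 3-gon: merge 3 vertices and 3 edges, delete both glued faces → V=16, E=42, F=28.
Check: V − E + F = 16 − 42 + 28 = 2.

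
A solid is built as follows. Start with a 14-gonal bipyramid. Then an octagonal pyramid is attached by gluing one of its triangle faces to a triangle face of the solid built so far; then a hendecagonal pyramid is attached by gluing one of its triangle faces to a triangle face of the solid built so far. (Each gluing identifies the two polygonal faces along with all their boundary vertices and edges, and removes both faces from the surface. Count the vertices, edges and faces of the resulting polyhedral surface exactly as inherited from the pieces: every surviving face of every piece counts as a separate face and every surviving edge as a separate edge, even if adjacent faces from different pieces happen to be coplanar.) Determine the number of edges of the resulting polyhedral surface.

74

A 14-gonal bipyramid: V=16, E=42, F=28.
Attach an octagonal pyramid (V=9, E=16, F=9) along a 3-gon: merge 3 vertices and 3 edges, delete both glued faces → V=22, E=55, F=35.
Attach a hendecagonal pyramid (V=12, E=22, F=12) along a 3-gon: merge 3 vertices and 3 edges, delete both glued faces → V=31, E=74, F=45.
Check: V − E + F = 31 − 74 + 45 = 2.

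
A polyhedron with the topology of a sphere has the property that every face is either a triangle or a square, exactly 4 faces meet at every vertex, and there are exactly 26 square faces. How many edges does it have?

64

Let x be the number of triangles; then F = 26 + x.
Edge–face incidences: 2E = 4·26 + 3·x = 104 + 3x.
Every vertex has degree 4, so 4V = 2E.
Euler: V − E + F = 2 ⇒ (2E)/4 − E + (26 + x) = 2.
Multiply by 8: 2·(2E) − 4·(2E) + 8·(26 + x) = 16, i.e. 208 + 8x − 2·(104 + 3x) = 16.
Collecting terms: 2x = 16, so x = 8.
Then 2E = 104 + 3·8 = 128, so E = 64, V = 2E/4 = 32, F = 26 + 8 = 34.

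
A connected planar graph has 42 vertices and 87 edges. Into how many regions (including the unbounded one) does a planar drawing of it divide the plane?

47

Euler's formula for a connected plane graph: V − E + F = 2, so F = 2 − 42 + 87 = 47.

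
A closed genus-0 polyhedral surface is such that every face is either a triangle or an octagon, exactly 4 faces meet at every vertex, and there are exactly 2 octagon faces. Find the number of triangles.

16

Let x be the number of triangles; then F = 2 + x.
Edge–face incidences: 2E = 8·2 + 3·x = 16 + 3x.
Every vertex has degree 4, so 4V = 2E.
Euler: V − E + F = 2 ⇒ (2E)/4 − E + (2 + x) = 2.
Multiply by 8: 2·(2E) − 4·(2E) + 8·(2 + x) = 16, i.e. 16 + 8x − 2·(16 + 3x) = 16.
Collecting terms: 2x − 16 = 16, so 2x = 32, so x = 16.
Then 2E = 16 + 3·16 = 64, so E = 32, V = 2E/4 = 16, F = 2 + 16 = 18.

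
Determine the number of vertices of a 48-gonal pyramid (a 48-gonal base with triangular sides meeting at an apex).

A pyramid on an n-gon base has one n-gon and n triangles: V = 48 + 1 = 49, E = 2·48 = 96, F = 48 + 1 = 49.

49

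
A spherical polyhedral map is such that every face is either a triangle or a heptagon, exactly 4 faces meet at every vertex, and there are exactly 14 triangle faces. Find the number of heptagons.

2

Let x be the number of heptagons; then F = 14 + x.
Edge–face incidences: 2E = 3·14 + 7·x = 42 + 7x.
Every vertex has degree 4, so 4V = 2E.
Euler: V − E + F = 2 ⇒ (2E)/4 − E + (14 + x) = 2.
Multiply by 8: 2·(2E) − 4·(2E) + 8·(14 + x) = 16, i.e. 112 + 8x − 2·(42 + 7x) = 16.
Collecting terms: −6x + 28 = 16, so −6x = −12, so x = 2.
Then 2E = 42 + 7·2 = 56, so E = 28, V = 2E/4 = 14, F = 14 + 2 = 16.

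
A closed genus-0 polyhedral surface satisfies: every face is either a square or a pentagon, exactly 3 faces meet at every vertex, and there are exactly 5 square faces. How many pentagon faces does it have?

Let x be the number of pentagons; then F = 5 + x.
Edge–face incidences: 2E = 4·5 + 5·x = 20 + 5x.
Every vertex has degree 3, so 3V = 2E.
Euler: V − E + F = 2 ⇒ (2E)/3 − E + (5 + x) = 2.
Multiply by 6: 2·(2E) − 3·(2E) + 6·(5 + x) = 12, i.e. 30 + 6x − (20 + 5x) = 12.
Collecting terms: x + 10 = 12, so x = 2.
Then 2E = 20 + 5·2 = 30, so E = 15, V = 2E/3 = 10, F = 5 + 2 = 7.

2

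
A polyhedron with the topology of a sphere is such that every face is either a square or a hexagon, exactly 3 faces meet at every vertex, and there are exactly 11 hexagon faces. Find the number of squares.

Let x be the number of squares; then F = 11 + x.
Edge–face incidences: 2E = 6·11 + 4·x = 66 + 4x.
Every vertex has degree 3, so 3V = 2E.
Euler: V − E + F = 2 ⇒ (2E)/3 − E + (11 + x) = 2.
Multiply by 6: 2·(2E) − 3·(2E) + 6·(11 + x) = 12, i.e. 66 + 6x − (66 + 4x) = 12.
Collecting terms: 2x = 12, so x = 6.
Then 2E = 66 + 4·6 = 90, so E = 45, V = 2E/3 = 30, F = 11 + 6 = 17.

6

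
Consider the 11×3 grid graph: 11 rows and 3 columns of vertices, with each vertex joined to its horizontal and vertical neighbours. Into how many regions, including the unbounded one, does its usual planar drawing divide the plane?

The grid has V = 11·3 = 33 vertices and E = 11·2 + 3·10 = 52 edges.
F = 2 − V + E = 2 − 33 + 52 = 21.

21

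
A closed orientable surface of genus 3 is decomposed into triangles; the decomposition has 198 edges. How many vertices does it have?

χ = 2 − 2·3 = -4, and every face is a triangle so 3F = 2E.
F = 2E/3 = 132. Then V = -4 + E − F = -4 + 198 − 132 = 62.

62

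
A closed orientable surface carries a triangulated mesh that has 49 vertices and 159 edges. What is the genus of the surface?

Every face is a triangle and each edge borders two faces, so 3F = 2·159, giving F = 106.
χ = V − E + F = 49 − 159 + 106 = -4.
For a closed orientable surface χ = 2 − 2g, so g = (2 − (-4))/2 = 3.

3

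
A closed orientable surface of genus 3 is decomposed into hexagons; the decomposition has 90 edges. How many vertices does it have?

56

χ = 2 − 2·3 = -4, and every face is a hexagon so 6F = 2E.
F = 2E/6 = 30. Then V = -4 + E − F = -4 + 90 − 30 = 56.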